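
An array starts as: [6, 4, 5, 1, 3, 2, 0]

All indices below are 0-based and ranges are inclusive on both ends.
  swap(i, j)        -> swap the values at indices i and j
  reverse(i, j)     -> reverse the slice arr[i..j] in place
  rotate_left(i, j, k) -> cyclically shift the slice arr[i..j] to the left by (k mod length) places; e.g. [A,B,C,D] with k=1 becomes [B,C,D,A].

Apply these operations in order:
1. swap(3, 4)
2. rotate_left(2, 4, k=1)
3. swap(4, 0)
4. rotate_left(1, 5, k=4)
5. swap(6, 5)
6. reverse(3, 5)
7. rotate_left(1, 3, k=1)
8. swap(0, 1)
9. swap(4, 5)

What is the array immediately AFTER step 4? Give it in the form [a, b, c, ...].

After 1 (swap(3, 4)): [6, 4, 5, 3, 1, 2, 0]
After 2 (rotate_left(2, 4, k=1)): [6, 4, 3, 1, 5, 2, 0]
After 3 (swap(4, 0)): [5, 4, 3, 1, 6, 2, 0]
After 4 (rotate_left(1, 5, k=4)): [5, 2, 4, 3, 1, 6, 0]

Answer: [5, 2, 4, 3, 1, 6, 0]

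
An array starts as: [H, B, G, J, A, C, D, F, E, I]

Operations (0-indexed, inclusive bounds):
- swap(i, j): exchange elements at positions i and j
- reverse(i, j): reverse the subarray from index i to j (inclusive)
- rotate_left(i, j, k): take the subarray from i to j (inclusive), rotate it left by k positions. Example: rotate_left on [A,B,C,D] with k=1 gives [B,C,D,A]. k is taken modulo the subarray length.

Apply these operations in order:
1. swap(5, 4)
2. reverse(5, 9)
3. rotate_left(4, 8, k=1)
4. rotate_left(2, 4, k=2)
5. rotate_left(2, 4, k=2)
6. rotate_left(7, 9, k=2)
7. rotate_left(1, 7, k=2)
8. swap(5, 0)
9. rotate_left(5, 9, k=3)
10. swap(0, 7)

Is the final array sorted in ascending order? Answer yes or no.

Answer: no

Derivation:
After 1 (swap(5, 4)): [H, B, G, J, C, A, D, F, E, I]
After 2 (reverse(5, 9)): [H, B, G, J, C, I, E, F, D, A]
After 3 (rotate_left(4, 8, k=1)): [H, B, G, J, I, E, F, D, C, A]
After 4 (rotate_left(2, 4, k=2)): [H, B, I, G, J, E, F, D, C, A]
After 5 (rotate_left(2, 4, k=2)): [H, B, J, I, G, E, F, D, C, A]
After 6 (rotate_left(7, 9, k=2)): [H, B, J, I, G, E, F, A, D, C]
After 7 (rotate_left(1, 7, k=2)): [H, I, G, E, F, A, B, J, D, C]
After 8 (swap(5, 0)): [A, I, G, E, F, H, B, J, D, C]
After 9 (rotate_left(5, 9, k=3)): [A, I, G, E, F, D, C, H, B, J]
After 10 (swap(0, 7)): [H, I, G, E, F, D, C, A, B, J]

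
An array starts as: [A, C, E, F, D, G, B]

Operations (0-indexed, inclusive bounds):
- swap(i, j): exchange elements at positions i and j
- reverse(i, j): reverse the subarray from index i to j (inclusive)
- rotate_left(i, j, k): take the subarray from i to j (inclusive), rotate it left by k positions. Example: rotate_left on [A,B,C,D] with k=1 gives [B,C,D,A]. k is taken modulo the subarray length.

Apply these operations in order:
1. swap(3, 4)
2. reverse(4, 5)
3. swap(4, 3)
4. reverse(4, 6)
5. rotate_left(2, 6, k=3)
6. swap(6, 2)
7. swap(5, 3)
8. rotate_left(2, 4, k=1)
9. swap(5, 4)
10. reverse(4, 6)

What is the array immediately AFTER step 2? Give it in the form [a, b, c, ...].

After 1 (swap(3, 4)): [A, C, E, D, F, G, B]
After 2 (reverse(4, 5)): [A, C, E, D, G, F, B]

Answer: [A, C, E, D, G, F, B]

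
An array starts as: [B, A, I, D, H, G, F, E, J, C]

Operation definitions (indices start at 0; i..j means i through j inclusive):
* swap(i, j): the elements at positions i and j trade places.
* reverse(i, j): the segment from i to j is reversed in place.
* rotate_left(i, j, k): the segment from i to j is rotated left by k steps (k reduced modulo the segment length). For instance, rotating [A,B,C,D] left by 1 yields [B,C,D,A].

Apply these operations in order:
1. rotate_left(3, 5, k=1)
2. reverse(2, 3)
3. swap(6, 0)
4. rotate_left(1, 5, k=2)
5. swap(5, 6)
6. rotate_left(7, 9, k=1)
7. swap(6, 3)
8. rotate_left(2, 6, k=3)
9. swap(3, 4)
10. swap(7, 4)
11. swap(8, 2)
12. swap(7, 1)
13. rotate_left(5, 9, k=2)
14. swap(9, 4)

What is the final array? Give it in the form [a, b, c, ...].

Answer: [F, D, C, G, A, I, B, E, H, J]

Derivation:
After 1 (rotate_left(3, 5, k=1)): [B, A, I, H, G, D, F, E, J, C]
After 2 (reverse(2, 3)): [B, A, H, I, G, D, F, E, J, C]
After 3 (swap(6, 0)): [F, A, H, I, G, D, B, E, J, C]
After 4 (rotate_left(1, 5, k=2)): [F, I, G, D, A, H, B, E, J, C]
After 5 (swap(5, 6)): [F, I, G, D, A, B, H, E, J, C]
After 6 (rotate_left(7, 9, k=1)): [F, I, G, D, A, B, H, J, C, E]
After 7 (swap(6, 3)): [F, I, G, H, A, B, D, J, C, E]
After 8 (rotate_left(2, 6, k=3)): [F, I, B, D, G, H, A, J, C, E]
After 9 (swap(3, 4)): [F, I, B, G, D, H, A, J, C, E]
After 10 (swap(7, 4)): [F, I, B, G, J, H, A, D, C, E]
After 11 (swap(8, 2)): [F, I, C, G, J, H, A, D, B, E]
After 12 (swap(7, 1)): [F, D, C, G, J, H, A, I, B, E]
After 13 (rotate_left(5, 9, k=2)): [F, D, C, G, J, I, B, E, H, A]
After 14 (swap(9, 4)): [F, D, C, G, A, I, B, E, H, J]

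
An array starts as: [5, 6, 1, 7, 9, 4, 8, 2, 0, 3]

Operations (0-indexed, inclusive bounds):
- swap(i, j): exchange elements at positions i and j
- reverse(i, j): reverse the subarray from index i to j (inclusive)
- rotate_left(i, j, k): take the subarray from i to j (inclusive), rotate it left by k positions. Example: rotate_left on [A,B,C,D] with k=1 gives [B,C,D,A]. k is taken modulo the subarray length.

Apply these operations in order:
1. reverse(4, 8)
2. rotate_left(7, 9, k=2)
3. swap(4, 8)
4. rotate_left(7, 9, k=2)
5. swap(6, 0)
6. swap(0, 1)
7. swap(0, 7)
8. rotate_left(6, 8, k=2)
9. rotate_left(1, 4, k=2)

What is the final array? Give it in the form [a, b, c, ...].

After 1 (reverse(4, 8)): [5, 6, 1, 7, 0, 2, 8, 4, 9, 3]
After 2 (rotate_left(7, 9, k=2)): [5, 6, 1, 7, 0, 2, 8, 3, 4, 9]
After 3 (swap(4, 8)): [5, 6, 1, 7, 4, 2, 8, 3, 0, 9]
After 4 (rotate_left(7, 9, k=2)): [5, 6, 1, 7, 4, 2, 8, 9, 3, 0]
After 5 (swap(6, 0)): [8, 6, 1, 7, 4, 2, 5, 9, 3, 0]
After 6 (swap(0, 1)): [6, 8, 1, 7, 4, 2, 5, 9, 3, 0]
After 7 (swap(0, 7)): [9, 8, 1, 7, 4, 2, 5, 6, 3, 0]
After 8 (rotate_left(6, 8, k=2)): [9, 8, 1, 7, 4, 2, 3, 5, 6, 0]
After 9 (rotate_left(1, 4, k=2)): [9, 7, 4, 8, 1, 2, 3, 5, 6, 0]

Answer: [9, 7, 4, 8, 1, 2, 3, 5, 6, 0]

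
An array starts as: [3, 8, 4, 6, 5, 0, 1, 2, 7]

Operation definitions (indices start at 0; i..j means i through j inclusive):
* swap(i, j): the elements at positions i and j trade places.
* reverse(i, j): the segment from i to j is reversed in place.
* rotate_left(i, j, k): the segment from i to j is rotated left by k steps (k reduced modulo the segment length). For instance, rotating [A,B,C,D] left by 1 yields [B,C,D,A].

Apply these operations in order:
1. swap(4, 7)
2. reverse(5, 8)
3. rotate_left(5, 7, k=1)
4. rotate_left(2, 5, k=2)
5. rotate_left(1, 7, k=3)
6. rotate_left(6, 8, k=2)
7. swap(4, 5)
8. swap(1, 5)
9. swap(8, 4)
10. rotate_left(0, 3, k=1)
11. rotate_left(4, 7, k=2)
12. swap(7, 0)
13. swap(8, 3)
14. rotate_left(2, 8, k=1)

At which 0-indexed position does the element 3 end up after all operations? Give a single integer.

After 1 (swap(4, 7)): [3, 8, 4, 6, 2, 0, 1, 5, 7]
After 2 (reverse(5, 8)): [3, 8, 4, 6, 2, 7, 5, 1, 0]
After 3 (rotate_left(5, 7, k=1)): [3, 8, 4, 6, 2, 5, 1, 7, 0]
After 4 (rotate_left(2, 5, k=2)): [3, 8, 2, 5, 4, 6, 1, 7, 0]
After 5 (rotate_left(1, 7, k=3)): [3, 4, 6, 1, 7, 8, 2, 5, 0]
After 6 (rotate_left(6, 8, k=2)): [3, 4, 6, 1, 7, 8, 0, 2, 5]
After 7 (swap(4, 5)): [3, 4, 6, 1, 8, 7, 0, 2, 5]
After 8 (swap(1, 5)): [3, 7, 6, 1, 8, 4, 0, 2, 5]
After 9 (swap(8, 4)): [3, 7, 6, 1, 5, 4, 0, 2, 8]
After 10 (rotate_left(0, 3, k=1)): [7, 6, 1, 3, 5, 4, 0, 2, 8]
After 11 (rotate_left(4, 7, k=2)): [7, 6, 1, 3, 0, 2, 5, 4, 8]
After 12 (swap(7, 0)): [4, 6, 1, 3, 0, 2, 5, 7, 8]
After 13 (swap(8, 3)): [4, 6, 1, 8, 0, 2, 5, 7, 3]
After 14 (rotate_left(2, 8, k=1)): [4, 6, 8, 0, 2, 5, 7, 3, 1]

Answer: 7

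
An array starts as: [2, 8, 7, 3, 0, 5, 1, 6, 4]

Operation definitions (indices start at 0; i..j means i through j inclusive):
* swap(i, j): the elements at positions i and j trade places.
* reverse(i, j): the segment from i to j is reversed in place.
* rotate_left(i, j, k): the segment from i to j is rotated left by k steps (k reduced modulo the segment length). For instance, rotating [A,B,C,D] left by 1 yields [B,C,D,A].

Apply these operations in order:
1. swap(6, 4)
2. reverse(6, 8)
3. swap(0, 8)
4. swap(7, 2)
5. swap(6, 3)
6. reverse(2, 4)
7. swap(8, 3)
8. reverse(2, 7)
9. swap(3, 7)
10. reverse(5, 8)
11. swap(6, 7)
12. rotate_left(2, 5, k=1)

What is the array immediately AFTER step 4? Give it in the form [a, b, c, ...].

After 1 (swap(6, 4)): [2, 8, 7, 3, 1, 5, 0, 6, 4]
After 2 (reverse(6, 8)): [2, 8, 7, 3, 1, 5, 4, 6, 0]
After 3 (swap(0, 8)): [0, 8, 7, 3, 1, 5, 4, 6, 2]
After 4 (swap(7, 2)): [0, 8, 6, 3, 1, 5, 4, 7, 2]

Answer: [0, 8, 6, 3, 1, 5, 4, 7, 2]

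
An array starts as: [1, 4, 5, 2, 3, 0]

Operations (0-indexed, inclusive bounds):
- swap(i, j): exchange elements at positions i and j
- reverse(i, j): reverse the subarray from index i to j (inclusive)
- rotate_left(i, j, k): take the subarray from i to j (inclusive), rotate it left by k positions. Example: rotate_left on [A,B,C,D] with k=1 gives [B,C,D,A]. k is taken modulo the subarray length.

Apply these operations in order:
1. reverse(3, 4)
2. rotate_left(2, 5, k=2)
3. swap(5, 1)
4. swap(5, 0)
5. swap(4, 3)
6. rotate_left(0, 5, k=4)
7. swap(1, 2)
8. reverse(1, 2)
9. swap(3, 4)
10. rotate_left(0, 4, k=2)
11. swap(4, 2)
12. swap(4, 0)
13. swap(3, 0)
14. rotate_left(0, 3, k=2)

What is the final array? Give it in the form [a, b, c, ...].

After 1 (reverse(3, 4)): [1, 4, 5, 3, 2, 0]
After 2 (rotate_left(2, 5, k=2)): [1, 4, 2, 0, 5, 3]
After 3 (swap(5, 1)): [1, 3, 2, 0, 5, 4]
After 4 (swap(5, 0)): [4, 3, 2, 0, 5, 1]
After 5 (swap(4, 3)): [4, 3, 2, 5, 0, 1]
After 6 (rotate_left(0, 5, k=4)): [0, 1, 4, 3, 2, 5]
After 7 (swap(1, 2)): [0, 4, 1, 3, 2, 5]
After 8 (reverse(1, 2)): [0, 1, 4, 3, 2, 5]
After 9 (swap(3, 4)): [0, 1, 4, 2, 3, 5]
After 10 (rotate_left(0, 4, k=2)): [4, 2, 3, 0, 1, 5]
After 11 (swap(4, 2)): [4, 2, 1, 0, 3, 5]
After 12 (swap(4, 0)): [3, 2, 1, 0, 4, 5]
After 13 (swap(3, 0)): [0, 2, 1, 3, 4, 5]
After 14 (rotate_left(0, 3, k=2)): [1, 3, 0, 2, 4, 5]

Answer: [1, 3, 0, 2, 4, 5]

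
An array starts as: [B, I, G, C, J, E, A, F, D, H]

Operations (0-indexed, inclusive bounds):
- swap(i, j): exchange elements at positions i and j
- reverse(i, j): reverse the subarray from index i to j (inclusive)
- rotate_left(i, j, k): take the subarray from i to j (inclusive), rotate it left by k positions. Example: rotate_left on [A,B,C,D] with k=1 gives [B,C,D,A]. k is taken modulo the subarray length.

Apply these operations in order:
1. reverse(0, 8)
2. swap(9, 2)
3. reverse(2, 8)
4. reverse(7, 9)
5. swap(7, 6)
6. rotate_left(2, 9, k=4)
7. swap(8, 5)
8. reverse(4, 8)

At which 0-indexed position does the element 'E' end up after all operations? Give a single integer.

Answer: 4

Derivation:
After 1 (reverse(0, 8)): [D, F, A, E, J, C, G, I, B, H]
After 2 (swap(9, 2)): [D, F, H, E, J, C, G, I, B, A]
After 3 (reverse(2, 8)): [D, F, B, I, G, C, J, E, H, A]
After 4 (reverse(7, 9)): [D, F, B, I, G, C, J, A, H, E]
After 5 (swap(7, 6)): [D, F, B, I, G, C, A, J, H, E]
After 6 (rotate_left(2, 9, k=4)): [D, F, A, J, H, E, B, I, G, C]
After 7 (swap(8, 5)): [D, F, A, J, H, G, B, I, E, C]
After 8 (reverse(4, 8)): [D, F, A, J, E, I, B, G, H, C]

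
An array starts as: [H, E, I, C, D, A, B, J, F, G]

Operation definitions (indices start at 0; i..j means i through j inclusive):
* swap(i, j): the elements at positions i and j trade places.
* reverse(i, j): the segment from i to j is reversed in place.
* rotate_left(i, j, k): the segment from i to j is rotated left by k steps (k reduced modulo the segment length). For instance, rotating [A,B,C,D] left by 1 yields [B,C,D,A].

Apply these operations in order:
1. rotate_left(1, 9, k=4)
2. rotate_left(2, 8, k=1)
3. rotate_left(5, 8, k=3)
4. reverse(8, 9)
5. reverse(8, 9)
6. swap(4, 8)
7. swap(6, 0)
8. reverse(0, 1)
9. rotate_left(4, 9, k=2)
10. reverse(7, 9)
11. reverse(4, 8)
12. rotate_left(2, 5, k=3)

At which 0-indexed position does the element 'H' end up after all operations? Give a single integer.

After 1 (rotate_left(1, 9, k=4)): [H, A, B, J, F, G, E, I, C, D]
After 2 (rotate_left(2, 8, k=1)): [H, A, J, F, G, E, I, C, B, D]
After 3 (rotate_left(5, 8, k=3)): [H, A, J, F, G, B, E, I, C, D]
After 4 (reverse(8, 9)): [H, A, J, F, G, B, E, I, D, C]
After 5 (reverse(8, 9)): [H, A, J, F, G, B, E, I, C, D]
After 6 (swap(4, 8)): [H, A, J, F, C, B, E, I, G, D]
After 7 (swap(6, 0)): [E, A, J, F, C, B, H, I, G, D]
After 8 (reverse(0, 1)): [A, E, J, F, C, B, H, I, G, D]
After 9 (rotate_left(4, 9, k=2)): [A, E, J, F, H, I, G, D, C, B]
After 10 (reverse(7, 9)): [A, E, J, F, H, I, G, B, C, D]
After 11 (reverse(4, 8)): [A, E, J, F, C, B, G, I, H, D]
After 12 (rotate_left(2, 5, k=3)): [A, E, B, J, F, C, G, I, H, D]

Answer: 8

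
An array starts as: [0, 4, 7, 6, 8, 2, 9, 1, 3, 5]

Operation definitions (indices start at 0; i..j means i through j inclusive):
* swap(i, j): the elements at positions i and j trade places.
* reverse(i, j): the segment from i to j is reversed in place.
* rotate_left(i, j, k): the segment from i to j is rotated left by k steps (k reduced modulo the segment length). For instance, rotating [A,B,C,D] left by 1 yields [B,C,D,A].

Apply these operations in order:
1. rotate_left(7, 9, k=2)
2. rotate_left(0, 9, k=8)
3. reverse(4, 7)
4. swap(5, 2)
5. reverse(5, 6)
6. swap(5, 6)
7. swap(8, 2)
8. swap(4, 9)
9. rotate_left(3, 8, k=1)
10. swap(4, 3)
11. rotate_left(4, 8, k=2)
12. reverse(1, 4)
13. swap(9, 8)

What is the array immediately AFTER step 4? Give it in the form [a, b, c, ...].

After 1 (rotate_left(7, 9, k=2)): [0, 4, 7, 6, 8, 2, 9, 5, 1, 3]
After 2 (rotate_left(0, 9, k=8)): [1, 3, 0, 4, 7, 6, 8, 2, 9, 5]
After 3 (reverse(4, 7)): [1, 3, 0, 4, 2, 8, 6, 7, 9, 5]
After 4 (swap(5, 2)): [1, 3, 8, 4, 2, 0, 6, 7, 9, 5]

Answer: [1, 3, 8, 4, 2, 0, 6, 7, 9, 5]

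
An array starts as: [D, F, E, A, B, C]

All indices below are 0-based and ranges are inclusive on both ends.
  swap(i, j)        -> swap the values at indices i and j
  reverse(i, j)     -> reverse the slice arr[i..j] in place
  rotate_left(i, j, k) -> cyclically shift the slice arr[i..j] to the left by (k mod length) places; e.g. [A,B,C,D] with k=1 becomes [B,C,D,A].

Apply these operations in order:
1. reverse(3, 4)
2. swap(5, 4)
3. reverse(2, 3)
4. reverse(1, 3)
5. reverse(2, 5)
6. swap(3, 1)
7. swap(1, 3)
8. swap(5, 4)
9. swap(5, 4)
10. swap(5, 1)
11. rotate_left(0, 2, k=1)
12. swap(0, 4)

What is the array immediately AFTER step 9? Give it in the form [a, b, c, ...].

After 1 (reverse(3, 4)): [D, F, E, B, A, C]
After 2 (swap(5, 4)): [D, F, E, B, C, A]
After 3 (reverse(2, 3)): [D, F, B, E, C, A]
After 4 (reverse(1, 3)): [D, E, B, F, C, A]
After 5 (reverse(2, 5)): [D, E, A, C, F, B]
After 6 (swap(3, 1)): [D, C, A, E, F, B]
After 7 (swap(1, 3)): [D, E, A, C, F, B]
After 8 (swap(5, 4)): [D, E, A, C, B, F]
After 9 (swap(5, 4)): [D, E, A, C, F, B]

Answer: [D, E, A, C, F, B]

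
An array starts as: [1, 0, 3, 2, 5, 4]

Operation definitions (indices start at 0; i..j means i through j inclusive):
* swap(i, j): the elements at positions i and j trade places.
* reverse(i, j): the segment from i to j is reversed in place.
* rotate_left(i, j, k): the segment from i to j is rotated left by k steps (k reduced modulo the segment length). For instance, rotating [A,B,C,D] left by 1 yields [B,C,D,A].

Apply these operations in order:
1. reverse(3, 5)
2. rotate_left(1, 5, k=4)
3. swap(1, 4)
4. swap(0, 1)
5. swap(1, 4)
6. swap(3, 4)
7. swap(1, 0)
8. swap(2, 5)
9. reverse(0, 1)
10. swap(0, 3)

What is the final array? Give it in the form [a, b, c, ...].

After 1 (reverse(3, 5)): [1, 0, 3, 4, 5, 2]
After 2 (rotate_left(1, 5, k=4)): [1, 2, 0, 3, 4, 5]
After 3 (swap(1, 4)): [1, 4, 0, 3, 2, 5]
After 4 (swap(0, 1)): [4, 1, 0, 3, 2, 5]
After 5 (swap(1, 4)): [4, 2, 0, 3, 1, 5]
After 6 (swap(3, 4)): [4, 2, 0, 1, 3, 5]
After 7 (swap(1, 0)): [2, 4, 0, 1, 3, 5]
After 8 (swap(2, 5)): [2, 4, 5, 1, 3, 0]
After 9 (reverse(0, 1)): [4, 2, 5, 1, 3, 0]
After 10 (swap(0, 3)): [1, 2, 5, 4, 3, 0]

Answer: [1, 2, 5, 4, 3, 0]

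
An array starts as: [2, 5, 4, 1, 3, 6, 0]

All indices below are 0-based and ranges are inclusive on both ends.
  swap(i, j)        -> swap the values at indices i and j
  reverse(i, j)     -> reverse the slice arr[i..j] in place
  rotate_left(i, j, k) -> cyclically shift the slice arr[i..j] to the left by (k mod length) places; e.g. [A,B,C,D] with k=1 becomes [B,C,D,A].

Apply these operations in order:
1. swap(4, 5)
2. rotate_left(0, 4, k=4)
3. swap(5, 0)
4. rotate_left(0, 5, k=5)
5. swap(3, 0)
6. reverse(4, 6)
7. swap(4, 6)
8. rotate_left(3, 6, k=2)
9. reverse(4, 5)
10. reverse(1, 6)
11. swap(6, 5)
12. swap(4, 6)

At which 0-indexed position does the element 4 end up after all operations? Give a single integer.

After 1 (swap(4, 5)): [2, 5, 4, 1, 6, 3, 0]
After 2 (rotate_left(0, 4, k=4)): [6, 2, 5, 4, 1, 3, 0]
After 3 (swap(5, 0)): [3, 2, 5, 4, 1, 6, 0]
After 4 (rotate_left(0, 5, k=5)): [6, 3, 2, 5, 4, 1, 0]
After 5 (swap(3, 0)): [5, 3, 2, 6, 4, 1, 0]
After 6 (reverse(4, 6)): [5, 3, 2, 6, 0, 1, 4]
After 7 (swap(4, 6)): [5, 3, 2, 6, 4, 1, 0]
After 8 (rotate_left(3, 6, k=2)): [5, 3, 2, 1, 0, 6, 4]
After 9 (reverse(4, 5)): [5, 3, 2, 1, 6, 0, 4]
After 10 (reverse(1, 6)): [5, 4, 0, 6, 1, 2, 3]
After 11 (swap(6, 5)): [5, 4, 0, 6, 1, 3, 2]
After 12 (swap(4, 6)): [5, 4, 0, 6, 2, 3, 1]

Answer: 1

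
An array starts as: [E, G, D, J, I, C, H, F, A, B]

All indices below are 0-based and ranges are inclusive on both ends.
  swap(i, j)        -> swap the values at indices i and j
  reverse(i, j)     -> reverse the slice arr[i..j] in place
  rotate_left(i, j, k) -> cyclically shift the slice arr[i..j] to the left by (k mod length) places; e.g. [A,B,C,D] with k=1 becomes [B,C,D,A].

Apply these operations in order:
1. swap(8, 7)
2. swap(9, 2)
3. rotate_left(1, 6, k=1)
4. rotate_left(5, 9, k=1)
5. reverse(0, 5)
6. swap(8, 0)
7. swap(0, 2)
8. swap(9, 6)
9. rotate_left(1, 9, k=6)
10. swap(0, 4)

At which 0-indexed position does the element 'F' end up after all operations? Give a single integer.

After 1 (swap(8, 7)): [E, G, D, J, I, C, H, A, F, B]
After 2 (swap(9, 2)): [E, G, B, J, I, C, H, A, F, D]
After 3 (rotate_left(1, 6, k=1)): [E, B, J, I, C, H, G, A, F, D]
After 4 (rotate_left(5, 9, k=1)): [E, B, J, I, C, G, A, F, D, H]
After 5 (reverse(0, 5)): [G, C, I, J, B, E, A, F, D, H]
After 6 (swap(8, 0)): [D, C, I, J, B, E, A, F, G, H]
After 7 (swap(0, 2)): [I, C, D, J, B, E, A, F, G, H]
After 8 (swap(9, 6)): [I, C, D, J, B, E, H, F, G, A]
After 9 (rotate_left(1, 9, k=6)): [I, F, G, A, C, D, J, B, E, H]
After 10 (swap(0, 4)): [C, F, G, A, I, D, J, B, E, H]

Answer: 1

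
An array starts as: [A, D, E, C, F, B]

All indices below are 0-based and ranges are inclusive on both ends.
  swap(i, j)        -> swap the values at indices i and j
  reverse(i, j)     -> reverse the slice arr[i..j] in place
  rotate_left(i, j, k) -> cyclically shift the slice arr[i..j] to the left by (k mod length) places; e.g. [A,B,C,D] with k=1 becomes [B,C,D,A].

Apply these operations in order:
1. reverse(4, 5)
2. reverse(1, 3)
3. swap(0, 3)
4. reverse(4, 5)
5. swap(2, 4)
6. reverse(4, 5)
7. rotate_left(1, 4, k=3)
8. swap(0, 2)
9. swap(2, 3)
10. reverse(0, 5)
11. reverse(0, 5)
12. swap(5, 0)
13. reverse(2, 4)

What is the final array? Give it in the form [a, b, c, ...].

After 1 (reverse(4, 5)): [A, D, E, C, B, F]
After 2 (reverse(1, 3)): [A, C, E, D, B, F]
After 3 (swap(0, 3)): [D, C, E, A, B, F]
After 4 (reverse(4, 5)): [D, C, E, A, F, B]
After 5 (swap(2, 4)): [D, C, F, A, E, B]
After 6 (reverse(4, 5)): [D, C, F, A, B, E]
After 7 (rotate_left(1, 4, k=3)): [D, B, C, F, A, E]
After 8 (swap(0, 2)): [C, B, D, F, A, E]
After 9 (swap(2, 3)): [C, B, F, D, A, E]
After 10 (reverse(0, 5)): [E, A, D, F, B, C]
After 11 (reverse(0, 5)): [C, B, F, D, A, E]
After 12 (swap(5, 0)): [E, B, F, D, A, C]
After 13 (reverse(2, 4)): [E, B, A, D, F, C]

Answer: [E, B, A, D, F, C]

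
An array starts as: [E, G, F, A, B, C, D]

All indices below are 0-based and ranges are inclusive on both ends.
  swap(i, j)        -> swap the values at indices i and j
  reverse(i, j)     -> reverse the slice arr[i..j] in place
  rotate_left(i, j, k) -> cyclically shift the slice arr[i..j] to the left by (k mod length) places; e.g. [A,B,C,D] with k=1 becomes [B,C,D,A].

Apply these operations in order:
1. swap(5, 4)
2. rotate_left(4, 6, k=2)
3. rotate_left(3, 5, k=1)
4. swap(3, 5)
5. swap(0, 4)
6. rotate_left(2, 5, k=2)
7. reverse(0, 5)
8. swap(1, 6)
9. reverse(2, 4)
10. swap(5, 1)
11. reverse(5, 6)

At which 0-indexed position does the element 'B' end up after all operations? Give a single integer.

After 1 (swap(5, 4)): [E, G, F, A, C, B, D]
After 2 (rotate_left(4, 6, k=2)): [E, G, F, A, D, C, B]
After 3 (rotate_left(3, 5, k=1)): [E, G, F, D, C, A, B]
After 4 (swap(3, 5)): [E, G, F, A, C, D, B]
After 5 (swap(0, 4)): [C, G, F, A, E, D, B]
After 6 (rotate_left(2, 5, k=2)): [C, G, E, D, F, A, B]
After 7 (reverse(0, 5)): [A, F, D, E, G, C, B]
After 8 (swap(1, 6)): [A, B, D, E, G, C, F]
After 9 (reverse(2, 4)): [A, B, G, E, D, C, F]
After 10 (swap(5, 1)): [A, C, G, E, D, B, F]
After 11 (reverse(5, 6)): [A, C, G, E, D, F, B]

Answer: 6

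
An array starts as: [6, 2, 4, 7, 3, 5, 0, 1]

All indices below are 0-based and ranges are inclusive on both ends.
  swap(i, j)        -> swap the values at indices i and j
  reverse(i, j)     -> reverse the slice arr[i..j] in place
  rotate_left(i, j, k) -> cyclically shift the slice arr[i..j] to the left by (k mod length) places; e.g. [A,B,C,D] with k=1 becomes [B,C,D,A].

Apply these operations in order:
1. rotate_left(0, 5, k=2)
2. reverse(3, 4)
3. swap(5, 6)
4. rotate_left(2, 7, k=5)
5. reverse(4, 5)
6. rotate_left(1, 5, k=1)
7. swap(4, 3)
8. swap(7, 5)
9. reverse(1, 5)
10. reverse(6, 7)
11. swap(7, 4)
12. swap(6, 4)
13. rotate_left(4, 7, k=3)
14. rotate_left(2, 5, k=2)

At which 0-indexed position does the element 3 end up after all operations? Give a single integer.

Answer: 2

Derivation:
After 1 (rotate_left(0, 5, k=2)): [4, 7, 3, 5, 6, 2, 0, 1]
After 2 (reverse(3, 4)): [4, 7, 3, 6, 5, 2, 0, 1]
After 3 (swap(5, 6)): [4, 7, 3, 6, 5, 0, 2, 1]
After 4 (rotate_left(2, 7, k=5)): [4, 7, 1, 3, 6, 5, 0, 2]
After 5 (reverse(4, 5)): [4, 7, 1, 3, 5, 6, 0, 2]
After 6 (rotate_left(1, 5, k=1)): [4, 1, 3, 5, 6, 7, 0, 2]
After 7 (swap(4, 3)): [4, 1, 3, 6, 5, 7, 0, 2]
After 8 (swap(7, 5)): [4, 1, 3, 6, 5, 2, 0, 7]
After 9 (reverse(1, 5)): [4, 2, 5, 6, 3, 1, 0, 7]
After 10 (reverse(6, 7)): [4, 2, 5, 6, 3, 1, 7, 0]
After 11 (swap(7, 4)): [4, 2, 5, 6, 0, 1, 7, 3]
After 12 (swap(6, 4)): [4, 2, 5, 6, 7, 1, 0, 3]
After 13 (rotate_left(4, 7, k=3)): [4, 2, 5, 6, 3, 7, 1, 0]
After 14 (rotate_left(2, 5, k=2)): [4, 2, 3, 7, 5, 6, 1, 0]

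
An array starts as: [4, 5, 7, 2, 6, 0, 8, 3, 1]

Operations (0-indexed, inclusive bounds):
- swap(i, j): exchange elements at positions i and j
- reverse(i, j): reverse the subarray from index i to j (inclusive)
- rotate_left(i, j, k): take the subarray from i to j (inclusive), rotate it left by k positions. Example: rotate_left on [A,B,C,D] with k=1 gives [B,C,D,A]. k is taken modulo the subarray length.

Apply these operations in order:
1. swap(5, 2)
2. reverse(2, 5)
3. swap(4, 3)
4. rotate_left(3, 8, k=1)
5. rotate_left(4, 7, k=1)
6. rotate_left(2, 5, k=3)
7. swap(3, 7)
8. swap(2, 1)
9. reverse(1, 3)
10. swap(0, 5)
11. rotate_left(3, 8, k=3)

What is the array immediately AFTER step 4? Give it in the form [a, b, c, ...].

After 1 (swap(5, 2)): [4, 5, 0, 2, 6, 7, 8, 3, 1]
After 2 (reverse(2, 5)): [4, 5, 7, 6, 2, 0, 8, 3, 1]
After 3 (swap(4, 3)): [4, 5, 7, 2, 6, 0, 8, 3, 1]
After 4 (rotate_left(3, 8, k=1)): [4, 5, 7, 6, 0, 8, 3, 1, 2]

Answer: [4, 5, 7, 6, 0, 8, 3, 1, 2]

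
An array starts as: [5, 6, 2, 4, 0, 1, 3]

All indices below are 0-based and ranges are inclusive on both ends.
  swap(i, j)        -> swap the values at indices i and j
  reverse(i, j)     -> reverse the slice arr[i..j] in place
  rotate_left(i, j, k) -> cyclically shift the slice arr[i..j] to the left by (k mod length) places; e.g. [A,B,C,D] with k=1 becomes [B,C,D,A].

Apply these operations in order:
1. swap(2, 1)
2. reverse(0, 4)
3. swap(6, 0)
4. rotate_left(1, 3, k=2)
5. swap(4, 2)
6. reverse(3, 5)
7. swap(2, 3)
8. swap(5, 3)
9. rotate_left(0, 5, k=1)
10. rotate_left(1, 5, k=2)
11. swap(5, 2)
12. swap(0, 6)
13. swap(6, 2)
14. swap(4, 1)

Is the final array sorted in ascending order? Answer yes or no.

After 1 (swap(2, 1)): [5, 2, 6, 4, 0, 1, 3]
After 2 (reverse(0, 4)): [0, 4, 6, 2, 5, 1, 3]
After 3 (swap(6, 0)): [3, 4, 6, 2, 5, 1, 0]
After 4 (rotate_left(1, 3, k=2)): [3, 2, 4, 6, 5, 1, 0]
After 5 (swap(4, 2)): [3, 2, 5, 6, 4, 1, 0]
After 6 (reverse(3, 5)): [3, 2, 5, 1, 4, 6, 0]
After 7 (swap(2, 3)): [3, 2, 1, 5, 4, 6, 0]
After 8 (swap(5, 3)): [3, 2, 1, 6, 4, 5, 0]
After 9 (rotate_left(0, 5, k=1)): [2, 1, 6, 4, 5, 3, 0]
After 10 (rotate_left(1, 5, k=2)): [2, 4, 5, 3, 1, 6, 0]
After 11 (swap(5, 2)): [2, 4, 6, 3, 1, 5, 0]
After 12 (swap(0, 6)): [0, 4, 6, 3, 1, 5, 2]
After 13 (swap(6, 2)): [0, 4, 2, 3, 1, 5, 6]
After 14 (swap(4, 1)): [0, 1, 2, 3, 4, 5, 6]

Answer: yes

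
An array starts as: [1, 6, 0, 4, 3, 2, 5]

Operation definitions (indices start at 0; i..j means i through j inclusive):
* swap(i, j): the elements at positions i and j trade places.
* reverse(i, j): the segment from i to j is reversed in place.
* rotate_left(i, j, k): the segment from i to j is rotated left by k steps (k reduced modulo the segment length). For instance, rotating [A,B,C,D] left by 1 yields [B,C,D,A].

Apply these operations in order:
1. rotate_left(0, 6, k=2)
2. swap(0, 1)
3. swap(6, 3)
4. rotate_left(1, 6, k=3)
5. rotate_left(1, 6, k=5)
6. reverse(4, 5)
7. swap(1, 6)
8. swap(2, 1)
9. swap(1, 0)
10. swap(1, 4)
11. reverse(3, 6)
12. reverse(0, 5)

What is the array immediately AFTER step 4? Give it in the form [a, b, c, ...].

Answer: [4, 5, 1, 2, 0, 3, 6]

Derivation:
After 1 (rotate_left(0, 6, k=2)): [0, 4, 3, 2, 5, 1, 6]
After 2 (swap(0, 1)): [4, 0, 3, 2, 5, 1, 6]
After 3 (swap(6, 3)): [4, 0, 3, 6, 5, 1, 2]
After 4 (rotate_left(1, 6, k=3)): [4, 5, 1, 2, 0, 3, 6]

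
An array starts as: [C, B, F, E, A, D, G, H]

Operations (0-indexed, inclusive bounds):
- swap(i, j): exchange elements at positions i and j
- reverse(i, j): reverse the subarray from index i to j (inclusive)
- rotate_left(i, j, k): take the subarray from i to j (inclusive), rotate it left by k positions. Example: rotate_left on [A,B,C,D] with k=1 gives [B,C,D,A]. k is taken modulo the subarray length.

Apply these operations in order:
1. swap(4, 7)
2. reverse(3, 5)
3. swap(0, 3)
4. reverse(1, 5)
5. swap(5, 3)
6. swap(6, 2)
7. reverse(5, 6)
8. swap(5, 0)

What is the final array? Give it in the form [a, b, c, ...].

Answer: [H, E, G, B, F, D, C, A]

Derivation:
After 1 (swap(4, 7)): [C, B, F, E, H, D, G, A]
After 2 (reverse(3, 5)): [C, B, F, D, H, E, G, A]
After 3 (swap(0, 3)): [D, B, F, C, H, E, G, A]
After 4 (reverse(1, 5)): [D, E, H, C, F, B, G, A]
After 5 (swap(5, 3)): [D, E, H, B, F, C, G, A]
After 6 (swap(6, 2)): [D, E, G, B, F, C, H, A]
After 7 (reverse(5, 6)): [D, E, G, B, F, H, C, A]
After 8 (swap(5, 0)): [H, E, G, B, F, D, C, A]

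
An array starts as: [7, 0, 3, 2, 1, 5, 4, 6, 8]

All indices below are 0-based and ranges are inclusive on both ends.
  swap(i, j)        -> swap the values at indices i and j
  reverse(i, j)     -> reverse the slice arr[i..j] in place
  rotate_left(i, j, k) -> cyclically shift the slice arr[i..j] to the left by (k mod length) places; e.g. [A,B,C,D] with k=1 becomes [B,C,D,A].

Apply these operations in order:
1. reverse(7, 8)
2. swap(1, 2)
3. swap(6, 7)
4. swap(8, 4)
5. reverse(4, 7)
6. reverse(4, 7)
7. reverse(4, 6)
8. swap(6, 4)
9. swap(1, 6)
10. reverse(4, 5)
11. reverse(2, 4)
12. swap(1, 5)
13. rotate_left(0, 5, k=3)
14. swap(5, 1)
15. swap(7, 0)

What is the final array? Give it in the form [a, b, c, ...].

Answer: [4, 5, 8, 7, 6, 0, 3, 2, 1]

Derivation:
After 1 (reverse(7, 8)): [7, 0, 3, 2, 1, 5, 4, 8, 6]
After 2 (swap(1, 2)): [7, 3, 0, 2, 1, 5, 4, 8, 6]
After 3 (swap(6, 7)): [7, 3, 0, 2, 1, 5, 8, 4, 6]
After 4 (swap(8, 4)): [7, 3, 0, 2, 6, 5, 8, 4, 1]
After 5 (reverse(4, 7)): [7, 3, 0, 2, 4, 8, 5, 6, 1]
After 6 (reverse(4, 7)): [7, 3, 0, 2, 6, 5, 8, 4, 1]
After 7 (reverse(4, 6)): [7, 3, 0, 2, 8, 5, 6, 4, 1]
After 8 (swap(6, 4)): [7, 3, 0, 2, 6, 5, 8, 4, 1]
After 9 (swap(1, 6)): [7, 8, 0, 2, 6, 5, 3, 4, 1]
After 10 (reverse(4, 5)): [7, 8, 0, 2, 5, 6, 3, 4, 1]
After 11 (reverse(2, 4)): [7, 8, 5, 2, 0, 6, 3, 4, 1]
After 12 (swap(1, 5)): [7, 6, 5, 2, 0, 8, 3, 4, 1]
After 13 (rotate_left(0, 5, k=3)): [2, 0, 8, 7, 6, 5, 3, 4, 1]
After 14 (swap(5, 1)): [2, 5, 8, 7, 6, 0, 3, 4, 1]
After 15 (swap(7, 0)): [4, 5, 8, 7, 6, 0, 3, 2, 1]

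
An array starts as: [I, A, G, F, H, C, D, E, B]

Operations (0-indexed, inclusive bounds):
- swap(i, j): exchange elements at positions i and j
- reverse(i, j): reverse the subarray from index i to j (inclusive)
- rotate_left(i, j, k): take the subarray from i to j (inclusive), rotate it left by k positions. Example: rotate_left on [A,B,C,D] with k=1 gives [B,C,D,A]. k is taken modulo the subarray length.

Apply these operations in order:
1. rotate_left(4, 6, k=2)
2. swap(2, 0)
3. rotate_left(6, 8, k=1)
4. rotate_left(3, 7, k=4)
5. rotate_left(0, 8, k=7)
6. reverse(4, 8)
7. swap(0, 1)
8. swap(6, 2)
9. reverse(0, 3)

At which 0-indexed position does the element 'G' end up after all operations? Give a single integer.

After 1 (rotate_left(4, 6, k=2)): [I, A, G, F, D, H, C, E, B]
After 2 (swap(2, 0)): [G, A, I, F, D, H, C, E, B]
After 3 (rotate_left(6, 8, k=1)): [G, A, I, F, D, H, E, B, C]
After 4 (rotate_left(3, 7, k=4)): [G, A, I, B, F, D, H, E, C]
After 5 (rotate_left(0, 8, k=7)): [E, C, G, A, I, B, F, D, H]
After 6 (reverse(4, 8)): [E, C, G, A, H, D, F, B, I]
After 7 (swap(0, 1)): [C, E, G, A, H, D, F, B, I]
After 8 (swap(6, 2)): [C, E, F, A, H, D, G, B, I]
After 9 (reverse(0, 3)): [A, F, E, C, H, D, G, B, I]

Answer: 6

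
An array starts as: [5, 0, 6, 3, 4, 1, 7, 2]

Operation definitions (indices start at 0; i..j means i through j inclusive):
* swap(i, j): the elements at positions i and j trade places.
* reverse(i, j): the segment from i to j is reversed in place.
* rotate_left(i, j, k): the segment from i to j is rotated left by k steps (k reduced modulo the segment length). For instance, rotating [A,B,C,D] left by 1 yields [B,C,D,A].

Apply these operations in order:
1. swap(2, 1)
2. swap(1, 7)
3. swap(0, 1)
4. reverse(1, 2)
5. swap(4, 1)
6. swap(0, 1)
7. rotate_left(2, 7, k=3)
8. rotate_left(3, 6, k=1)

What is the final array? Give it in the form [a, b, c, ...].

After 1 (swap(2, 1)): [5, 6, 0, 3, 4, 1, 7, 2]
After 2 (swap(1, 7)): [5, 2, 0, 3, 4, 1, 7, 6]
After 3 (swap(0, 1)): [2, 5, 0, 3, 4, 1, 7, 6]
After 4 (reverse(1, 2)): [2, 0, 5, 3, 4, 1, 7, 6]
After 5 (swap(4, 1)): [2, 4, 5, 3, 0, 1, 7, 6]
After 6 (swap(0, 1)): [4, 2, 5, 3, 0, 1, 7, 6]
After 7 (rotate_left(2, 7, k=3)): [4, 2, 1, 7, 6, 5, 3, 0]
After 8 (rotate_left(3, 6, k=1)): [4, 2, 1, 6, 5, 3, 7, 0]

Answer: [4, 2, 1, 6, 5, 3, 7, 0]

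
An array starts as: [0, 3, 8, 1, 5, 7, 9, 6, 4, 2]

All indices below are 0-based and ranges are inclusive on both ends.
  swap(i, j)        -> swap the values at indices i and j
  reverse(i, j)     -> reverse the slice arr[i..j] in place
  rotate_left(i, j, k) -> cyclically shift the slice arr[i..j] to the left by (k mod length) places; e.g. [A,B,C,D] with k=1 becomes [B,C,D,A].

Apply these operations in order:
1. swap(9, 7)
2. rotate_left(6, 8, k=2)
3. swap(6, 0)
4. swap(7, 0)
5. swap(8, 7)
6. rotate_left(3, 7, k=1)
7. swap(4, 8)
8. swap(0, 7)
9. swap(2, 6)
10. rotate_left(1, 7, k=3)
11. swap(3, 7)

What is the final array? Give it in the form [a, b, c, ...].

After 1 (swap(9, 7)): [0, 3, 8, 1, 5, 7, 9, 2, 4, 6]
After 2 (rotate_left(6, 8, k=2)): [0, 3, 8, 1, 5, 7, 4, 9, 2, 6]
After 3 (swap(6, 0)): [4, 3, 8, 1, 5, 7, 0, 9, 2, 6]
After 4 (swap(7, 0)): [9, 3, 8, 1, 5, 7, 0, 4, 2, 6]
After 5 (swap(8, 7)): [9, 3, 8, 1, 5, 7, 0, 2, 4, 6]
After 6 (rotate_left(3, 7, k=1)): [9, 3, 8, 5, 7, 0, 2, 1, 4, 6]
After 7 (swap(4, 8)): [9, 3, 8, 5, 4, 0, 2, 1, 7, 6]
After 8 (swap(0, 7)): [1, 3, 8, 5, 4, 0, 2, 9, 7, 6]
After 9 (swap(2, 6)): [1, 3, 2, 5, 4, 0, 8, 9, 7, 6]
After 10 (rotate_left(1, 7, k=3)): [1, 4, 0, 8, 9, 3, 2, 5, 7, 6]
After 11 (swap(3, 7)): [1, 4, 0, 5, 9, 3, 2, 8, 7, 6]

Answer: [1, 4, 0, 5, 9, 3, 2, 8, 7, 6]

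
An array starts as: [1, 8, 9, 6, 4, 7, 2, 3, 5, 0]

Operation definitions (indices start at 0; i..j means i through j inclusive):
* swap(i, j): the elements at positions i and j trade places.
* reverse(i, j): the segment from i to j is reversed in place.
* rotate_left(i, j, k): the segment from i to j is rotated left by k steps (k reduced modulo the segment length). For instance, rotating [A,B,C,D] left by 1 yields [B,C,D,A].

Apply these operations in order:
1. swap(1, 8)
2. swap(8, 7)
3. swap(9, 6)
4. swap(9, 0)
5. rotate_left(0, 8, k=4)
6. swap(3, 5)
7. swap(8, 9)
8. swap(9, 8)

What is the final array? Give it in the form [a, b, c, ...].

After 1 (swap(1, 8)): [1, 5, 9, 6, 4, 7, 2, 3, 8, 0]
After 2 (swap(8, 7)): [1, 5, 9, 6, 4, 7, 2, 8, 3, 0]
After 3 (swap(9, 6)): [1, 5, 9, 6, 4, 7, 0, 8, 3, 2]
After 4 (swap(9, 0)): [2, 5, 9, 6, 4, 7, 0, 8, 3, 1]
After 5 (rotate_left(0, 8, k=4)): [4, 7, 0, 8, 3, 2, 5, 9, 6, 1]
After 6 (swap(3, 5)): [4, 7, 0, 2, 3, 8, 5, 9, 6, 1]
After 7 (swap(8, 9)): [4, 7, 0, 2, 3, 8, 5, 9, 1, 6]
After 8 (swap(9, 8)): [4, 7, 0, 2, 3, 8, 5, 9, 6, 1]

Answer: [4, 7, 0, 2, 3, 8, 5, 9, 6, 1]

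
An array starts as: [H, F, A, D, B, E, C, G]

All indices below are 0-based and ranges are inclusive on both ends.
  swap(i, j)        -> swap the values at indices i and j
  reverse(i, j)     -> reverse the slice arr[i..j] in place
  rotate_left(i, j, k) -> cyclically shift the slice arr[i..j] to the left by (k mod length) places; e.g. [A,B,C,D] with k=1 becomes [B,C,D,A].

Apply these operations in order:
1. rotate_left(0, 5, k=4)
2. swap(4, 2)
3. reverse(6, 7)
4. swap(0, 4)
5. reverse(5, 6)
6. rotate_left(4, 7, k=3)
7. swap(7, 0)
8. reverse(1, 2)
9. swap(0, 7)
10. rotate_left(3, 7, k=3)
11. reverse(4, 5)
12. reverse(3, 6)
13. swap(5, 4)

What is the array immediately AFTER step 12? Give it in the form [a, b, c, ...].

After 1 (rotate_left(0, 5, k=4)): [B, E, H, F, A, D, C, G]
After 2 (swap(4, 2)): [B, E, A, F, H, D, C, G]
After 3 (reverse(6, 7)): [B, E, A, F, H, D, G, C]
After 4 (swap(0, 4)): [H, E, A, F, B, D, G, C]
After 5 (reverse(5, 6)): [H, E, A, F, B, G, D, C]
After 6 (rotate_left(4, 7, k=3)): [H, E, A, F, C, B, G, D]
After 7 (swap(7, 0)): [D, E, A, F, C, B, G, H]
After 8 (reverse(1, 2)): [D, A, E, F, C, B, G, H]
After 9 (swap(0, 7)): [H, A, E, F, C, B, G, D]
After 10 (rotate_left(3, 7, k=3)): [H, A, E, G, D, F, C, B]
After 11 (reverse(4, 5)): [H, A, E, G, F, D, C, B]
After 12 (reverse(3, 6)): [H, A, E, C, D, F, G, B]

Answer: [H, A, E, C, D, F, G, B]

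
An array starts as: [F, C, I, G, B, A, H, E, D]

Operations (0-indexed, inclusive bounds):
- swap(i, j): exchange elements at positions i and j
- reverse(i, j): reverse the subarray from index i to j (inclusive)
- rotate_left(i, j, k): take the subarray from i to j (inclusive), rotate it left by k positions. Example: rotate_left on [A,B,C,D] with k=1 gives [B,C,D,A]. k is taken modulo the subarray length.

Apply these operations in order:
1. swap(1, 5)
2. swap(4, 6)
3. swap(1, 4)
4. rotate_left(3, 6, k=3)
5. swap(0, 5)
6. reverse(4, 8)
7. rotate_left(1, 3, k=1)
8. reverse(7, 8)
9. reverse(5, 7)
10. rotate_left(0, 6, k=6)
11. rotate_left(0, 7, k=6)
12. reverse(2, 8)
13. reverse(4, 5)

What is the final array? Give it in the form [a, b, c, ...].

After 1 (swap(1, 5)): [F, A, I, G, B, C, H, E, D]
After 2 (swap(4, 6)): [F, A, I, G, H, C, B, E, D]
After 3 (swap(1, 4)): [F, H, I, G, A, C, B, E, D]
After 4 (rotate_left(3, 6, k=3)): [F, H, I, B, G, A, C, E, D]
After 5 (swap(0, 5)): [A, H, I, B, G, F, C, E, D]
After 6 (reverse(4, 8)): [A, H, I, B, D, E, C, F, G]
After 7 (rotate_left(1, 3, k=1)): [A, I, B, H, D, E, C, F, G]
After 8 (reverse(7, 8)): [A, I, B, H, D, E, C, G, F]
After 9 (reverse(5, 7)): [A, I, B, H, D, G, C, E, F]
After 10 (rotate_left(0, 6, k=6)): [C, A, I, B, H, D, G, E, F]
After 11 (rotate_left(0, 7, k=6)): [G, E, C, A, I, B, H, D, F]
After 12 (reverse(2, 8)): [G, E, F, D, H, B, I, A, C]
After 13 (reverse(4, 5)): [G, E, F, D, B, H, I, A, C]

Answer: [G, E, F, D, B, H, I, A, C]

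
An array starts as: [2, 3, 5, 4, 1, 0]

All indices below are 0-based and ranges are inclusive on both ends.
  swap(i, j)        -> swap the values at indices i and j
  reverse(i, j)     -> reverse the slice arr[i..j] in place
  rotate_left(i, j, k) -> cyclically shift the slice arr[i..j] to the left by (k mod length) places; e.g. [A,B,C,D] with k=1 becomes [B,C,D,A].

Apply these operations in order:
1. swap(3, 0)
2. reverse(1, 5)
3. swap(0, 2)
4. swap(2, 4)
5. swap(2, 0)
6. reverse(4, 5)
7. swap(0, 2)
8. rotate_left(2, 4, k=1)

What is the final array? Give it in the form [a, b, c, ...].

After 1 (swap(3, 0)): [4, 3, 5, 2, 1, 0]
After 2 (reverse(1, 5)): [4, 0, 1, 2, 5, 3]
After 3 (swap(0, 2)): [1, 0, 4, 2, 5, 3]
After 4 (swap(2, 4)): [1, 0, 5, 2, 4, 3]
After 5 (swap(2, 0)): [5, 0, 1, 2, 4, 3]
After 6 (reverse(4, 5)): [5, 0, 1, 2, 3, 4]
After 7 (swap(0, 2)): [1, 0, 5, 2, 3, 4]
After 8 (rotate_left(2, 4, k=1)): [1, 0, 2, 3, 5, 4]

Answer: [1, 0, 2, 3, 5, 4]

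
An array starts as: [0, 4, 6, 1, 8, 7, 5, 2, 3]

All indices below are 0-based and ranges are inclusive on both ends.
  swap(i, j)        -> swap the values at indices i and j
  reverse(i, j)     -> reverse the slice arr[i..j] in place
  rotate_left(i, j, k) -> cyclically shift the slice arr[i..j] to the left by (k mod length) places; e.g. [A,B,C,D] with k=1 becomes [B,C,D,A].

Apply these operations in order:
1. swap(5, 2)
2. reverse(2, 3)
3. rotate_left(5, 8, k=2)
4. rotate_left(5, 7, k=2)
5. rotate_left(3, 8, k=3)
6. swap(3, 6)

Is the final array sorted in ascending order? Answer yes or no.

Answer: no

Derivation:
After 1 (swap(5, 2)): [0, 4, 7, 1, 8, 6, 5, 2, 3]
After 2 (reverse(2, 3)): [0, 4, 1, 7, 8, 6, 5, 2, 3]
After 3 (rotate_left(5, 8, k=2)): [0, 4, 1, 7, 8, 2, 3, 6, 5]
After 4 (rotate_left(5, 7, k=2)): [0, 4, 1, 7, 8, 6, 2, 3, 5]
After 5 (rotate_left(3, 8, k=3)): [0, 4, 1, 2, 3, 5, 7, 8, 6]
After 6 (swap(3, 6)): [0, 4, 1, 7, 3, 5, 2, 8, 6]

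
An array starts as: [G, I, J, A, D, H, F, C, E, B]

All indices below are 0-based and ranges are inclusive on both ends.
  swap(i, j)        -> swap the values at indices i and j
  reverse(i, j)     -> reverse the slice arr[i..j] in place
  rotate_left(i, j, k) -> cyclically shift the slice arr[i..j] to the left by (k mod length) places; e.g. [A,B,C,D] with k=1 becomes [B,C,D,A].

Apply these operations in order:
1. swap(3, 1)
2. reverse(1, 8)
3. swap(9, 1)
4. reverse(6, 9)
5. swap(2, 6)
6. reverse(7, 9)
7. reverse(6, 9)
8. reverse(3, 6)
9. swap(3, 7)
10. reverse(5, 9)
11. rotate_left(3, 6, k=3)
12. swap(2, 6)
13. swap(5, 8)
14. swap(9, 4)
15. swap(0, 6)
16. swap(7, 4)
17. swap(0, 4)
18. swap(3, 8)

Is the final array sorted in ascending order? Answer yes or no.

After 1 (swap(3, 1)): [G, A, J, I, D, H, F, C, E, B]
After 2 (reverse(1, 8)): [G, E, C, F, H, D, I, J, A, B]
After 3 (swap(9, 1)): [G, B, C, F, H, D, I, J, A, E]
After 4 (reverse(6, 9)): [G, B, C, F, H, D, E, A, J, I]
After 5 (swap(2, 6)): [G, B, E, F, H, D, C, A, J, I]
After 6 (reverse(7, 9)): [G, B, E, F, H, D, C, I, J, A]
After 7 (reverse(6, 9)): [G, B, E, F, H, D, A, J, I, C]
After 8 (reverse(3, 6)): [G, B, E, A, D, H, F, J, I, C]
After 9 (swap(3, 7)): [G, B, E, J, D, H, F, A, I, C]
After 10 (reverse(5, 9)): [G, B, E, J, D, C, I, A, F, H]
After 11 (rotate_left(3, 6, k=3)): [G, B, E, I, J, D, C, A, F, H]
After 12 (swap(2, 6)): [G, B, C, I, J, D, E, A, F, H]
After 13 (swap(5, 8)): [G, B, C, I, J, F, E, A, D, H]
After 14 (swap(9, 4)): [G, B, C, I, H, F, E, A, D, J]
After 15 (swap(0, 6)): [E, B, C, I, H, F, G, A, D, J]
After 16 (swap(7, 4)): [E, B, C, I, A, F, G, H, D, J]
After 17 (swap(0, 4)): [A, B, C, I, E, F, G, H, D, J]
After 18 (swap(3, 8)): [A, B, C, D, E, F, G, H, I, J]

Answer: yes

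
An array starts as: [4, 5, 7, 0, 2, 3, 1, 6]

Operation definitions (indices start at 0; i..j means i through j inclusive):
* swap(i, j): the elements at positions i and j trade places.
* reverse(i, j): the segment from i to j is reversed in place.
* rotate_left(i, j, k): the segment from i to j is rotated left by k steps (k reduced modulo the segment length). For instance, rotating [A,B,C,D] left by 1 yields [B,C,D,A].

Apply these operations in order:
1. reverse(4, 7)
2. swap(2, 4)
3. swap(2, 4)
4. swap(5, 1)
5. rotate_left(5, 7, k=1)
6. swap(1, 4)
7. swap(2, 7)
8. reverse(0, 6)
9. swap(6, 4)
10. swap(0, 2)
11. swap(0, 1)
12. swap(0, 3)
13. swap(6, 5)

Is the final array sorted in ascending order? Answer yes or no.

Answer: yes

Derivation:
After 1 (reverse(4, 7)): [4, 5, 7, 0, 6, 1, 3, 2]
After 2 (swap(2, 4)): [4, 5, 6, 0, 7, 1, 3, 2]
After 3 (swap(2, 4)): [4, 5, 7, 0, 6, 1, 3, 2]
After 4 (swap(5, 1)): [4, 1, 7, 0, 6, 5, 3, 2]
After 5 (rotate_left(5, 7, k=1)): [4, 1, 7, 0, 6, 3, 2, 5]
After 6 (swap(1, 4)): [4, 6, 7, 0, 1, 3, 2, 5]
After 7 (swap(2, 7)): [4, 6, 5, 0, 1, 3, 2, 7]
After 8 (reverse(0, 6)): [2, 3, 1, 0, 5, 6, 4, 7]
After 9 (swap(6, 4)): [2, 3, 1, 0, 4, 6, 5, 7]
After 10 (swap(0, 2)): [1, 3, 2, 0, 4, 6, 5, 7]
After 11 (swap(0, 1)): [3, 1, 2, 0, 4, 6, 5, 7]
After 12 (swap(0, 3)): [0, 1, 2, 3, 4, 6, 5, 7]
After 13 (swap(6, 5)): [0, 1, 2, 3, 4, 5, 6, 7]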